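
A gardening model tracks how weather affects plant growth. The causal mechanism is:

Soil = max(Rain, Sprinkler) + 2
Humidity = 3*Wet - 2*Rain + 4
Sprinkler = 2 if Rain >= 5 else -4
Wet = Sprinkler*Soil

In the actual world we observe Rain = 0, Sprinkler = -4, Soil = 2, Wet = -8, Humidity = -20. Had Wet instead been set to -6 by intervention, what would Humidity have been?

Intervening sets Wet = -6 and removes its equation (Wet = Sprinkler*Soil).
Humidity = 3*Wet - 2*Rain + 4  [with Wet=-6, Rain=0]  = -14

-14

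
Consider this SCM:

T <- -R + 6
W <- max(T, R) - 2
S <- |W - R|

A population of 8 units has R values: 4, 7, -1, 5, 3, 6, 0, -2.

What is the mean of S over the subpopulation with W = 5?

Observing W=5 restricts to units where W's equation naturally yields 5: R ∈ {7, -1}. In that subpopulation S = 2, 6, mean 4.

4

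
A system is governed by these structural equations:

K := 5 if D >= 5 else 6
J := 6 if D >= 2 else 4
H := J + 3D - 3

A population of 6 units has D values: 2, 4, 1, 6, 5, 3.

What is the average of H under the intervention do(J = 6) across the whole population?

13.5

Every unit gets J=6 under the intervention. H values become 9, 15, 6, 21, 18, 12; E[H|do(J=6)] = 13.5.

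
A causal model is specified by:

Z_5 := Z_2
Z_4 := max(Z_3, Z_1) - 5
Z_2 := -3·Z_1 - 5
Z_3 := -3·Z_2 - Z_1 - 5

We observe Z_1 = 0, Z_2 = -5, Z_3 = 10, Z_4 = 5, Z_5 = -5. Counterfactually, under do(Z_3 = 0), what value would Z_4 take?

The intervention breaks the incoming arrows to Z_3: Z_3 := -3·Z_2 - Z_1 - 5 no longer applies, and Z_3 = 0.
Z_4 = max(Z_3, Z_1) - 5  [with Z_3=0, Z_1=0]  = -5

-5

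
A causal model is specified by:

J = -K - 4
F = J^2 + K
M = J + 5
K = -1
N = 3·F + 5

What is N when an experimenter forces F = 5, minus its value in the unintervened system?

-9

The intervention breaks the incoming arrows to F: F = J^2 + K no longer applies, and F = 5.
N = 3·F + 5  [with F=5]  = 20
Without intervention: J = -K - 4  [with K=-1]  = -3; F = J^2 + K  [with J=-3, K=-1]  = 8; N = 3·F + 5  [with F=8]  = 29.
Change = 20 − 29 = -9.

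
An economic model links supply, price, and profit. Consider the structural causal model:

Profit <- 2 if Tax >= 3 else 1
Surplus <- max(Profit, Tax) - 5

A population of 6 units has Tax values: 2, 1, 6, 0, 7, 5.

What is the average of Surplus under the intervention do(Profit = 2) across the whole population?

Every unit gets Profit=2 under the intervention. Surplus values become -3, -3, 1, -3, 2, 0; E[Surplus|do(Profit=2)] = -1.

-1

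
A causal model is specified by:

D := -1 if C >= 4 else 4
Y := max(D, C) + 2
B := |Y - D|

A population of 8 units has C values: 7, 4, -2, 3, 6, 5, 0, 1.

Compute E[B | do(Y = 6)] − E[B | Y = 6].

1.5

The intervention sets Y=6 in all 8 units regardless of C. Recomputing B per unit gives 7, 7, 2, 2, 7, 7, 2, 2; average 4.5.
Observing Y=6 restricts to units where Y's equation naturally yields 6: C ∈ {4, -2, 3, 0, 1}. In that subpopulation B = 7, 2, 2, 2, 2, mean 3.
Difference = 4.5 − 3 = 1.5.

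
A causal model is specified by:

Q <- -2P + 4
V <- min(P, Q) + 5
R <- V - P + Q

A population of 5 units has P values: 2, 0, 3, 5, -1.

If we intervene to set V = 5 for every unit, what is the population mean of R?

Under do(V=5), V's equation is replaced by V=5 for every unit. Per-unit R: 3, 9, 0, -6, 12. Mean = 3.6.

3.6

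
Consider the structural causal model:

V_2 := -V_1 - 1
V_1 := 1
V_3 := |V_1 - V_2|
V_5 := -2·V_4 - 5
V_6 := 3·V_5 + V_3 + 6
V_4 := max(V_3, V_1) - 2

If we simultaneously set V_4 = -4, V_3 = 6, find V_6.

21

The joint intervention fixes V_4 = -4, V_3 = 6, removing each variable's own equation.
V_5 = -2·V_4 - 5  [with V_4=-4]  = 3
V_6 = 3·V_5 + V_3 + 6  [with V_5=3, V_3=6]  = 21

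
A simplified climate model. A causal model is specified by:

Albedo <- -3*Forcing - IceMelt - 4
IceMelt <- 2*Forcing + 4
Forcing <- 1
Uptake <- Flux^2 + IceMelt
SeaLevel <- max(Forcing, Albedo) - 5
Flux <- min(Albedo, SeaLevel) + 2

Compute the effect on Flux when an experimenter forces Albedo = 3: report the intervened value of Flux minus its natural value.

do(Albedo=3) replaces the equation Albedo <- -3*Forcing - IceMelt - 4 with the constant Albedo = 3.
SeaLevel = max(Forcing, Albedo) - 5  [with Forcing=1, Albedo=3]  = -2
Flux = min(Albedo, SeaLevel) + 2  [with Albedo=3, SeaLevel=-2]  = 0
Without intervention: IceMelt = 2*Forcing + 4  [with Forcing=1]  = 6; Albedo = -3*Forcing - IceMelt - 4  [with Forcing=1, IceMelt=6]  = -13; SeaLevel = max(Forcing, Albedo) - 5  [with Forcing=1, Albedo=-13]  = -4; Flux = min(Albedo, SeaLevel) + 2  [with Albedo=-13, SeaLevel=-4]  = -11.
Change = 0 − (-11) = 11.

11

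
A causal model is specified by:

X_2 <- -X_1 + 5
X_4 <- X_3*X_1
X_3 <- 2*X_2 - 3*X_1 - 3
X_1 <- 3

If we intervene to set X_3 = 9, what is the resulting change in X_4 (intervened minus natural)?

The intervention breaks the incoming arrows to X_3: X_3 <- 2*X_2 - 3*X_1 - 3 no longer applies, and X_3 = 9.
X_4 = X_3*X_1  [with X_3=9, X_1=3]  = 27
Without intervention: X_2 = -X_1 + 5  [with X_1=3]  = 2; X_3 = 2*X_2 - 3*X_1 - 3  [with X_2=2, X_1=3]  = -8; X_4 = X_3*X_1  [with X_3=-8, X_1=3]  = -24.
Change = 27 − (-24) = 51.

51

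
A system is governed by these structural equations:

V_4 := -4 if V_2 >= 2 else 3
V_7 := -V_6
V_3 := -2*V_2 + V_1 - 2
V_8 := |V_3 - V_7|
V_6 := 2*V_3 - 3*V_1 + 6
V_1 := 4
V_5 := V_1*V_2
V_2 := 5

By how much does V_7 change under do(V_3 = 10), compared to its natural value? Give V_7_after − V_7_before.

The intervention breaks the incoming arrows to V_3: V_3 := -2*V_2 + V_1 - 2 no longer applies, and V_3 = 10.
V_6 = 2*V_3 - 3*V_1 + 6  [with V_3=10, V_1=4]  = 14
V_7 = -V_6  [with V_6=14]  = -14
Without intervention: V_3 = -2*V_2 + V_1 - 2  [with V_2=5, V_1=4]  = -8; V_6 = 2*V_3 - 3*V_1 + 6  [with V_3=-8, V_1=4]  = -22; V_7 = -V_6  [with V_6=-22]  = 22.
Change = -14 − 22 = -36.

-36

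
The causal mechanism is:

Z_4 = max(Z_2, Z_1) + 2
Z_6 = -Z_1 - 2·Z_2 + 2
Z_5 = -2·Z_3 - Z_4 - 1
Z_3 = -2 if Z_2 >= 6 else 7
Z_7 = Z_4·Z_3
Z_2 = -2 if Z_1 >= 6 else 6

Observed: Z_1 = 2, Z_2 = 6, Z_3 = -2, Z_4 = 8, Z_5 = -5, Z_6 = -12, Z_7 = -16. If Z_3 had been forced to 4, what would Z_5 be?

-17

do(Z_3=4) replaces the equation Z_3 = -2 if Z_2 >= 6 else 7 with the constant Z_3 = 4.
Z_2 = -2 if Z_1 >= 6 else 6  [with Z_1=2]  = 6
Z_4 = max(Z_2, Z_1) + 2  [with Z_2=6, Z_1=2]  = 8
Z_5 = -2·Z_3 - Z_4 - 1  [with Z_3=4, Z_4=8]  = -17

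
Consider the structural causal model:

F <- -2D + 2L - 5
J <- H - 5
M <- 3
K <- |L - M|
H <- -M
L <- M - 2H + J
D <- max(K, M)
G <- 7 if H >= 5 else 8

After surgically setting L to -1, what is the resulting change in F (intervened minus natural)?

The intervention breaks the incoming arrows to L: L <- M - 2H + J no longer applies, and L = -1.
K = |L - M|  [with L=-1, M=3]  = 4
D = max(K, M)  [with K=4, M=3]  = 4
F = -2D + 2L - 5  [with D=4, L=-1]  = -15
Without intervention: H = -M  [with M=3]  = -3; J = H - 5  [with H=-3]  = -8; L = M - 2H + J  [with M=3, H=-3, J=-8]  = 1; K = |L - M|  [with L=1, M=3]  = 2; D = max(K, M)  [with K=2, M=3]  = 3; F = -2D + 2L - 5  [with D=3, L=1]  = -9.
Change = -15 − (-9) = -6.

-6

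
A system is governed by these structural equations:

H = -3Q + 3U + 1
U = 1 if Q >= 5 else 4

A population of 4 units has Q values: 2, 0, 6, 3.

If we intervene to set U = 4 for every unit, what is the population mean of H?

4.75

Every unit gets U=4 under the intervention. H values become 7, 13, -5, 4; E[H|do(U=4)] = 4.75.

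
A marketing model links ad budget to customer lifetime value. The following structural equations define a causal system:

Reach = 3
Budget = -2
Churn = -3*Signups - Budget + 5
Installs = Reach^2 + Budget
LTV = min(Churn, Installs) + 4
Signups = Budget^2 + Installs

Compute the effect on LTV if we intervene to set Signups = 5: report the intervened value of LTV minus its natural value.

18

Under do(Signups=5), the mechanism Signups = Budget^2 + Installs is discarded; Signups is fixed at 5.
Installs = Reach^2 + Budget  [with Reach=3, Budget=-2]  = 7
Churn = -3*Signups - Budget + 5  [with Signups=5, Budget=-2]  = -8
LTV = min(Churn, Installs) + 4  [with Churn=-8, Installs=7]  = -4
Without intervention: Installs = Reach^2 + Budget  [with Reach=3, Budget=-2]  = 7; Signups = Budget^2 + Installs  [with Budget=-2, Installs=7]  = 11; Churn = -3*Signups - Budget + 5  [with Signups=11, Budget=-2]  = -26; LTV = min(Churn, Installs) + 4  [with Churn=-26, Installs=7]  = -22.
Change = -4 − (-22) = 18.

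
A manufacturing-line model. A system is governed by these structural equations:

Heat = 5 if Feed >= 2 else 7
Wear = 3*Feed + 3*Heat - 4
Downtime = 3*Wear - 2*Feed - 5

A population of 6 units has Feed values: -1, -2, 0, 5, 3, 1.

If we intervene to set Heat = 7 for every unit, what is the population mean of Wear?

20

Under do(Heat=7), Heat's equation is replaced by Heat=7 for every unit. Per-unit Wear: 14, 11, 17, 32, 26, 20. Mean = 20.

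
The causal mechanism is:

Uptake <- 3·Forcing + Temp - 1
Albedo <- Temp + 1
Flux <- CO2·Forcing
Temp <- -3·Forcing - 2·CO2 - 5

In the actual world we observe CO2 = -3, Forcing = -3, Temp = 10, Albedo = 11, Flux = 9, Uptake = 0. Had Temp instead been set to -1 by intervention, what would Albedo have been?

0

The intervention breaks the incoming arrows to Temp: Temp <- -3·Forcing - 2·CO2 - 5 no longer applies, and Temp = -1.
Albedo = Temp + 1  [with Temp=-1]  = 0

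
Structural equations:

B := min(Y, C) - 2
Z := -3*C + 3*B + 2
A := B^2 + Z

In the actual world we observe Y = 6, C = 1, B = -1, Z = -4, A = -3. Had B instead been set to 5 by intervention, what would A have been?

39

do(B=5) replaces the equation B := min(Y, C) - 2 with the constant B = 5.
Z = -3*C + 3*B + 2  [with C=1, B=5]  = 14
A = B^2 + Z  [with B=5, Z=14]  = 39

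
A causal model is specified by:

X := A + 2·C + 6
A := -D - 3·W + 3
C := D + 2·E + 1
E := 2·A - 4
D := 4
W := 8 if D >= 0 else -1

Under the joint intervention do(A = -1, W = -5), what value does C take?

Setting A = -1, W = -5 by intervention discards those variables' equations.
E = 2·A - 4  [with A=-1]  = -6
C = D + 2·E + 1  [with D=4, E=-6]  = -7

-7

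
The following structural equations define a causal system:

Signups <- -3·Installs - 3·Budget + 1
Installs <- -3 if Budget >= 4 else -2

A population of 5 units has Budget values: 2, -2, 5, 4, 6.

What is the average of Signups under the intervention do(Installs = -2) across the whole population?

-2

Every unit gets Installs=-2 under the intervention. Signups values become 1, 13, -8, -5, -11; E[Signups|do(Installs=-2)] = -2.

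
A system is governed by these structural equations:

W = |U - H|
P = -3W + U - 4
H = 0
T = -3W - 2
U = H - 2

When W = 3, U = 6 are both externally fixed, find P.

-7

Setting W = 3, U = 6 by intervention discards those variables' equations.
P = -3W + U - 4  [with W=3, U=6]  = -7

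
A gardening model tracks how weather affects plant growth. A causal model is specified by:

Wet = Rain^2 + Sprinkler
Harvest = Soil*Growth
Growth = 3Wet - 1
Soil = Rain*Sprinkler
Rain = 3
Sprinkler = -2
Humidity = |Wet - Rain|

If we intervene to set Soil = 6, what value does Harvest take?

The intervention breaks the incoming arrows to Soil: Soil = Rain*Sprinkler no longer applies, and Soil = 6.
Wet = Rain^2 + Sprinkler  [with Rain=3, Sprinkler=-2]  = 7
Growth = 3Wet - 1  [with Wet=7]  = 20
Harvest = Soil*Growth  [with Soil=6, Growth=20]  = 120

120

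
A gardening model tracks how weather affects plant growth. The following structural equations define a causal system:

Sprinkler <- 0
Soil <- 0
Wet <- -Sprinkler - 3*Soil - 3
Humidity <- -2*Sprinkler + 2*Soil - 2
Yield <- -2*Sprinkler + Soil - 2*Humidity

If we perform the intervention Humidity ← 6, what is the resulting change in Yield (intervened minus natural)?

Intervening sets Humidity = 6 and removes its equation (Humidity <- -2*Sprinkler + 2*Soil - 2).
Yield = -2*Sprinkler + Soil - 2*Humidity  [with Sprinkler=0, Soil=0, Humidity=6]  = -12
Without intervention: Humidity = -2*Sprinkler + 2*Soil - 2  [with Sprinkler=0, Soil=0]  = -2; Yield = -2*Sprinkler + Soil - 2*Humidity  [with Sprinkler=0, Soil=0, Humidity=-2]  = 4.
Change = -12 − 4 = -16.

-16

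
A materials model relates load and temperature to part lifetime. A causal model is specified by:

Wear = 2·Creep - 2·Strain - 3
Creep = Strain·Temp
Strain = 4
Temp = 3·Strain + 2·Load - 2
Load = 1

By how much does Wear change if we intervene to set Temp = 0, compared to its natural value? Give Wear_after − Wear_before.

-96

do(Temp=0) replaces the equation Temp = 3·Strain + 2·Load - 2 with the constant Temp = 0.
Creep = Strain·Temp  [with Strain=4, Temp=0]  = 0
Wear = 2·Creep - 2·Strain - 3  [with Creep=0, Strain=4]  = -11
Without intervention: Temp = 3·Strain + 2·Load - 2  [with Strain=4, Load=1]  = 12; Creep = Strain·Temp  [with Strain=4, Temp=12]  = 48; Wear = 2·Creep - 2·Strain - 3  [with Creep=48, Strain=4]  = 85.
Change = -11 − 85 = -96.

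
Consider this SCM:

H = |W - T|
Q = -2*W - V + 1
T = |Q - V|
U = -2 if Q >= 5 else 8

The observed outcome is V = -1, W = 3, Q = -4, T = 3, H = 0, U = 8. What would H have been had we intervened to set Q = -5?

1

do(Q=-5) replaces the equation Q = -2*W - V + 1 with the constant Q = -5.
T = |Q - V|  [with Q=-5, V=-1]  = 4
H = |W - T|  [with W=3, T=4]  = 1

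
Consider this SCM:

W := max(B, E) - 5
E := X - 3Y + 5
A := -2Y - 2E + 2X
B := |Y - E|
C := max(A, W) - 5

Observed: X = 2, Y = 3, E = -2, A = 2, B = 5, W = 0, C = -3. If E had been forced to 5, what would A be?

-12

The intervention breaks the incoming arrows to E: E := X - 3Y + 5 no longer applies, and E = 5.
A = -2Y - 2E + 2X  [with Y=3, E=5, X=2]  = -12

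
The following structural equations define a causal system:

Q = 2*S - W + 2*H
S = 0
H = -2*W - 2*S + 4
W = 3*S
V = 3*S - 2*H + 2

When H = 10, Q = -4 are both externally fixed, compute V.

-18

Setting H = 10, Q = -4 by intervention discards those variables' equations.
V = 3*S - 2*H + 2  [with S=0, H=10]  = -18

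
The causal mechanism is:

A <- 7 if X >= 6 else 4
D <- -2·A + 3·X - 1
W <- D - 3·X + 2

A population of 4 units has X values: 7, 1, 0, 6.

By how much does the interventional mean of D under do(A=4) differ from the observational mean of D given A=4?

Every unit gets A=4 under the intervention. D values become 12, -6, -9, 9; E[D|do(A=4)] = 1.5.
Conditioning on A=4 selects the 2 unit(s) with X ∈ {1, 0}. Their D values: -6, -9. Mean = -7.5.
Difference = 1.5 − (-7.5) = 9.

9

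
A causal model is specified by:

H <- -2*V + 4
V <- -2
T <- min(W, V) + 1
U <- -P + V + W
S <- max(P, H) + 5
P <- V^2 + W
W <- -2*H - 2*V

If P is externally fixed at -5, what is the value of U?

-9

The intervention breaks the incoming arrows to P: P <- V^2 + W no longer applies, and P = -5.
H = -2*V + 4  [with V=-2]  = 8
W = -2*H - 2*V  [with H=8, V=-2]  = -12
U = -P + V + W  [with P=-5, V=-2, W=-12]  = -9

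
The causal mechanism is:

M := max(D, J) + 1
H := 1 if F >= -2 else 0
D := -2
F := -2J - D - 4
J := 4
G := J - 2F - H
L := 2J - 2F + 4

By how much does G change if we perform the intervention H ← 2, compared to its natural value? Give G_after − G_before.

Intervening sets H = 2 and removes its equation (H := 1 if F >= -2 else 0).
F = -2J - D - 4  [with J=4, D=-2]  = -10
G = J - 2F - H  [with J=4, F=-10, H=2]  = 22
Without intervention: F = -2J - D - 4  [with J=4, D=-2]  = -10; H = 1 if F >= -2 else 0  [with F=-10]  = 0; G = J - 2F - H  [with J=4, F=-10, H=0]  = 24.
Change = 22 − 24 = -2.

-2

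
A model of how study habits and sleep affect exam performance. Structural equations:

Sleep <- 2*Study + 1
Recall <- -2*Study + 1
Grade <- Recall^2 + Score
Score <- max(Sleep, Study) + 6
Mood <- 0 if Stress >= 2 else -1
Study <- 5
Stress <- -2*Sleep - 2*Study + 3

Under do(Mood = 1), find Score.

The intervention breaks the incoming arrows to Mood: Mood <- 0 if Stress >= 2 else -1 no longer applies, and Mood = 1.
Since Score is not a descendant of the intervened variable, it is unaffected.
Sleep = 2*Study + 1  [with Study=5]  = 11
Score = max(Sleep, Study) + 6  [with Sleep=11, Study=5]  = 17

17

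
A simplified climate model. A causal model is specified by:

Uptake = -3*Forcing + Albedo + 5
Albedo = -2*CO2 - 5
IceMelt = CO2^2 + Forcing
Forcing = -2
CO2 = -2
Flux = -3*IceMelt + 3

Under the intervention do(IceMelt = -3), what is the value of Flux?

do(IceMelt=-3) replaces the equation IceMelt = CO2^2 + Forcing with the constant IceMelt = -3.
Flux = -3*IceMelt + 3  [with IceMelt=-3]  = 12

12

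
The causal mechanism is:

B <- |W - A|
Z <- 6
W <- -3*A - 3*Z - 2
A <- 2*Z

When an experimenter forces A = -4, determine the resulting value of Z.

6

Under do(A=-4), the mechanism A <- 2*Z is discarded; A is fixed at -4.
Z is not downstream of the intervention, so its value is determined by the original equations.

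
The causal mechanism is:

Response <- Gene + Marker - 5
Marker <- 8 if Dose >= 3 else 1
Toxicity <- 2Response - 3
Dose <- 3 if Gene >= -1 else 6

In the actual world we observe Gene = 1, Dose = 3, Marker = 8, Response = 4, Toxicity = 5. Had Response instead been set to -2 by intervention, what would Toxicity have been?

Intervening sets Response = -2 and removes its equation (Response <- Gene + Marker - 5).
Toxicity = 2Response - 3  [with Response=-2]  = -7

-7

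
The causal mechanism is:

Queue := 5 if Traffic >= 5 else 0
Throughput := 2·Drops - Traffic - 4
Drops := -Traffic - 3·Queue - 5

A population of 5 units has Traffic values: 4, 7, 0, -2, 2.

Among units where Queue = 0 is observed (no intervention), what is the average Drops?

Observing Queue=0 restricts to units where Queue's equation naturally yields 0: Traffic ∈ {4, 0, -2, 2}. In that subpopulation Drops = -9, -5, -3, -7, mean -6.

-6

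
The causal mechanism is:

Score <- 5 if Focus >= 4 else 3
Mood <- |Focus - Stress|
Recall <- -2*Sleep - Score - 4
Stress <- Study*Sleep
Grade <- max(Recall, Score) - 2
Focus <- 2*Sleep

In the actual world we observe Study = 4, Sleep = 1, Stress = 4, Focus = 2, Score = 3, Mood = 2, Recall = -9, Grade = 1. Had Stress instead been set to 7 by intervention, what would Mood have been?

5

The intervention breaks the incoming arrows to Stress: Stress <- Study*Sleep no longer applies, and Stress = 7.
Focus = 2*Sleep  [with Sleep=1]  = 2
Mood = |Focus - Stress|  [with Focus=2, Stress=7]  = 5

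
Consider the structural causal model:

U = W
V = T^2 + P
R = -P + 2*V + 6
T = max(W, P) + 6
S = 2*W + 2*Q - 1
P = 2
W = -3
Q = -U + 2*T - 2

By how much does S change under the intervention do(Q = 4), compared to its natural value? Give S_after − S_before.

Intervening sets Q = 4 and removes its equation (Q = -U + 2*T - 2).
S = 2*W + 2*Q - 1  [with W=-3, Q=4]  = 1
Without intervention: U = W  [with W=-3]  = -3; T = max(W, P) + 6  [with W=-3, P=2]  = 8; Q = -U + 2*T - 2  [with U=-3, T=8]  = 17; S = 2*W + 2*Q - 1  [with W=-3, Q=17]  = 27.
Change = 1 − 27 = -26.

-26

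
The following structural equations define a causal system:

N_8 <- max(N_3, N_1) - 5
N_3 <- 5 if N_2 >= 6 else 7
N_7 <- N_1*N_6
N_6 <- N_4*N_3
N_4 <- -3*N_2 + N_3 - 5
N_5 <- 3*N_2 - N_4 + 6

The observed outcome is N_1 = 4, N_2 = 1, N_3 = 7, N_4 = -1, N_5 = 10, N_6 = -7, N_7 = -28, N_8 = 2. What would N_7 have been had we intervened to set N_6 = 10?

40

Intervening sets N_6 = 10 and removes its equation (N_6 <- N_4*N_3).
N_7 = N_1*N_6  [with N_1=4, N_6=10]  = 40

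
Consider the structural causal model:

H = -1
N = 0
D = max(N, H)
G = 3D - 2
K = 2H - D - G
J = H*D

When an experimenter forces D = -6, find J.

The intervention breaks the incoming arrows to D: D = max(N, H) no longer applies, and D = -6.
J = H*D  [with H=-1, D=-6]  = 6

6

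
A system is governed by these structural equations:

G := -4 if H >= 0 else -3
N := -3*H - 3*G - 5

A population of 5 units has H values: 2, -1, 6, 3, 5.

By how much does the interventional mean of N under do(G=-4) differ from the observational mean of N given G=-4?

Every unit gets G=-4 under the intervention. N values become 1, 10, -11, -2, -8; E[N|do(G=-4)] = -2.
Observing G=-4 restricts to units where G's equation naturally yields -4: H ∈ {2, 6, 3, 5}. In that subpopulation N = 1, -11, -2, -8, mean -5.
Difference = -2 − (-5) = 3.

3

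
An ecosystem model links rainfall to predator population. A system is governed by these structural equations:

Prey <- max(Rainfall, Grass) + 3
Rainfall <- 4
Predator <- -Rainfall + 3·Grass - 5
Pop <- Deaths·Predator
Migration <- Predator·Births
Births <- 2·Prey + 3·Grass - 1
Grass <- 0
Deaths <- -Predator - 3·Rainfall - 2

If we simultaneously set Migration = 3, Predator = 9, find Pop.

-207

The joint intervention fixes Migration = 3, Predator = 9, removing each variable's own equation.
Deaths = -Predator - 3·Rainfall - 2  [with Predator=9, Rainfall=4]  = -23
Pop = Deaths·Predator  [with Deaths=-23, Predator=9]  = -207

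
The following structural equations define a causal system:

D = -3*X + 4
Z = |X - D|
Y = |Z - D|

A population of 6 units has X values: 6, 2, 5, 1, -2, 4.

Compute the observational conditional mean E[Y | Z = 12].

E[Y|Z=12] averages over only the 2 units with Z=12 (X = -2, 4): Y = 2, 20, mean 11.

11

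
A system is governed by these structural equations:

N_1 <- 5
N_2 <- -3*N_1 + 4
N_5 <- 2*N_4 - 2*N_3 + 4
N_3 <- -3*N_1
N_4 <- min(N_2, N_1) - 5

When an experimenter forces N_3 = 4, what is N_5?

-36

do(N_3=4) replaces the equation N_3 <- -3*N_1 with the constant N_3 = 4.
N_2 = -3*N_1 + 4  [with N_1=5]  = -11
N_4 = min(N_2, N_1) - 5  [with N_2=-11, N_1=5]  = -16
N_5 = 2*N_4 - 2*N_3 + 4  [with N_4=-16, N_3=4]  = -36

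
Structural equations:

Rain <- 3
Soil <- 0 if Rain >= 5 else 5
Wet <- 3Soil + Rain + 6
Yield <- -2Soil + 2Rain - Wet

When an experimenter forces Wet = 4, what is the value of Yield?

-8

The intervention breaks the incoming arrows to Wet: Wet <- 3Soil + Rain + 6 no longer applies, and Wet = 4.
Soil = 0 if Rain >= 5 else 5  [with Rain=3]  = 5
Yield = -2Soil + 2Rain - Wet  [with Soil=5, Rain=3, Wet=4]  = -8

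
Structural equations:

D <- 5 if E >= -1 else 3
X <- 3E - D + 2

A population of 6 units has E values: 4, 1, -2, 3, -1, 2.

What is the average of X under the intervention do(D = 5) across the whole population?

0.5

do(D=5) breaks D's dependence on E. With D=5 fixed, X across the units is 9, 0, -9, 6, -6, 3, mean 0.5.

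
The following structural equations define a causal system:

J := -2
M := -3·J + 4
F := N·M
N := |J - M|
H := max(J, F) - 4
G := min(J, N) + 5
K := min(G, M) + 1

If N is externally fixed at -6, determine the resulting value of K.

0

The intervention breaks the incoming arrows to N: N := |J - M| no longer applies, and N = -6.
M = -3·J + 4  [with J=-2]  = 10
G = min(J, N) + 5  [with J=-2, N=-6]  = -1
K = min(G, M) + 1  [with G=-1, M=10]  = 0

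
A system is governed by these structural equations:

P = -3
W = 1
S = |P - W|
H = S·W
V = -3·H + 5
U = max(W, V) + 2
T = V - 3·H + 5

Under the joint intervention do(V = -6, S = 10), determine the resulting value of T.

-31

The joint intervention fixes V = -6, S = 10, removing each variable's own equation.
H = S·W  [with S=10, W=1]  = 10
T = V - 3·H + 5  [with V=-6, H=10]  = -31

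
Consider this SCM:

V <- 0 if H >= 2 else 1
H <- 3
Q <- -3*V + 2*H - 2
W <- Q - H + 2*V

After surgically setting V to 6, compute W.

-5

Under do(V=6), the mechanism V <- 0 if H >= 2 else 1 is discarded; V is fixed at 6.
Q = -3*V + 2*H - 2  [with V=6, H=3]  = -14
W = Q - H + 2*V  [with Q=-14, H=3, V=6]  = -5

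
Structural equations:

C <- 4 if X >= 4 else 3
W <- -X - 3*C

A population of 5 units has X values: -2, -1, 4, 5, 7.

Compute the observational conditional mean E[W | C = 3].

-7.5

Conditioning on C=3 selects the 2 unit(s) with X ∈ {-2, -1}. Their W values: -7, -8. Mean = -7.5.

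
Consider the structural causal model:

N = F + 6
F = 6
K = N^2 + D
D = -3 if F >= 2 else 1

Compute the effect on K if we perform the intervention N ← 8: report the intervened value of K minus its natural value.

-80

Under do(N=8), the mechanism N = F + 6 is discarded; N is fixed at 8.
D = -3 if F >= 2 else 1  [with F=6]  = -3
K = N^2 + D  [with N=8, D=-3]  = 61
Without intervention: N = F + 6  [with F=6]  = 12; D = -3 if F >= 2 else 1  [with F=6]  = -3; K = N^2 + D  [with N=12, D=-3]  = 141.
Change = 61 − 141 = -80.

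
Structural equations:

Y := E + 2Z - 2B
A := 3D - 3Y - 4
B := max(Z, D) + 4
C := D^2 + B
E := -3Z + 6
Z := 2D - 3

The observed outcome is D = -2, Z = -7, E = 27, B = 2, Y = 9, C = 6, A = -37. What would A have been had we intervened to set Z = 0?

-4

Under do(Z=0), the mechanism Z := 2D - 3 is discarded; Z is fixed at 0.
E = -3Z + 6  [with Z=0]  = 6
B = max(Z, D) + 4  [with Z=0, D=-2]  = 4
Y = E + 2Z - 2B  [with E=6, Z=0, B=4]  = -2
A = 3D - 3Y - 4  [with D=-2, Y=-2]  = -4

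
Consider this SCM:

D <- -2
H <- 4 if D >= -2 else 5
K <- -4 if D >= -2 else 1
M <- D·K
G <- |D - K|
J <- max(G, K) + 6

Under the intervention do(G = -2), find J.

4

The intervention breaks the incoming arrows to G: G <- |D - K| no longer applies, and G = -2.
K = -4 if D >= -2 else 1  [with D=-2]  = -4
J = max(G, K) + 6  [with G=-2, K=-4]  = 4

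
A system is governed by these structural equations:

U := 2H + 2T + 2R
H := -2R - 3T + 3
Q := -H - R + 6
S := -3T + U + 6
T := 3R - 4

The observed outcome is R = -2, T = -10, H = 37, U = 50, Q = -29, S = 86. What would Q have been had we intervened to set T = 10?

31

do(T=10) replaces the equation T := 3R - 4 with the constant T = 10.
H = -2R - 3T + 3  [with R=-2, T=10]  = -23
Q = -H - R + 6  [with H=-23, R=-2]  = 31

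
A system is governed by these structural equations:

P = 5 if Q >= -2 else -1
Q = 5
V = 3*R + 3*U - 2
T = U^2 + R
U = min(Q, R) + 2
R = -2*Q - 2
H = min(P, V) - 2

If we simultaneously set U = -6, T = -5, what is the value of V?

-56

The joint intervention fixes U = -6, T = -5, removing each variable's own equation.
R = -2*Q - 2  [with Q=5]  = -12
V = 3*R + 3*U - 2  [with R=-12, U=-6]  = -56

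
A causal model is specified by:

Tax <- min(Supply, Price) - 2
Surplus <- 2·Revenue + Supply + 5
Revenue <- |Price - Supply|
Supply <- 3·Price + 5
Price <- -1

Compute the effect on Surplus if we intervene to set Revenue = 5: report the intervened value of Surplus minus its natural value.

4

do(Revenue=5) replaces the equation Revenue <- |Price - Supply| with the constant Revenue = 5.
Supply = 3·Price + 5  [with Price=-1]  = 2
Surplus = 2·Revenue + Supply + 5  [with Revenue=5, Supply=2]  = 17
Without intervention: Supply = 3·Price + 5  [with Price=-1]  = 2; Revenue = |Price - Supply|  [with Price=-1, Supply=2]  = 3; Surplus = 2·Revenue + Supply + 5  [with Revenue=3, Supply=2]  = 13.
Change = 17 − 13 = 4.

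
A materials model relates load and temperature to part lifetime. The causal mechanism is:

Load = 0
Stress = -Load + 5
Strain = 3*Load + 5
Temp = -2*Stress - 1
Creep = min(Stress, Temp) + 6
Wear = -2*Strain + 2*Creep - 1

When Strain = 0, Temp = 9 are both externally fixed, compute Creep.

11

Setting Strain = 0, Temp = 9 by intervention discards those variables' equations.
Stress = -Load + 5  [with Load=0]  = 5
Creep = min(Stress, Temp) + 6  [with Stress=5, Temp=9]  = 11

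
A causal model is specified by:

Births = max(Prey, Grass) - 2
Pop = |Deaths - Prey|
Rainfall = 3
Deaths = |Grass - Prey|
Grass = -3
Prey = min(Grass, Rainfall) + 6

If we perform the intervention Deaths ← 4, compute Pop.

1

The intervention breaks the incoming arrows to Deaths: Deaths = |Grass - Prey| no longer applies, and Deaths = 4.
Prey = min(Grass, Rainfall) + 6  [with Grass=-3, Rainfall=3]  = 3
Pop = |Deaths - Prey|  [with Deaths=4, Prey=3]  = 1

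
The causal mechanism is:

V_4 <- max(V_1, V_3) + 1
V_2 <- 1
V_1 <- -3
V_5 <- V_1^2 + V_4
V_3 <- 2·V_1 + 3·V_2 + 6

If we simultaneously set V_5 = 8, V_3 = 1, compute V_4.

Under do(V_5 = 8, V_3 = 1), each intervened variable's structural equation is replaced by its fixed value.
V_4 = max(V_1, V_3) + 1  [with V_1=-3, V_3=1]  = 2

2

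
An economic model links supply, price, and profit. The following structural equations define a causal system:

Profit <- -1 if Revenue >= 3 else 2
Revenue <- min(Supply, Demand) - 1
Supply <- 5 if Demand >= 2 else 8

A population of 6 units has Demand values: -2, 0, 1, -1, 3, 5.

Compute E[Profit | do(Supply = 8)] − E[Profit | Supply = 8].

-0.5

Every unit gets Supply=8 under the intervention. Profit values become 2, 2, 2, 2, 2, -1; E[Profit|do(Supply=8)] = 1.5.
Observing Supply=8 restricts to units where Supply's equation naturally yields 8: Demand ∈ {-2, 0, 1, -1}. In that subpopulation Profit = 2, 2, 2, 2, mean 2.
Difference = 1.5 − 2 = -0.5.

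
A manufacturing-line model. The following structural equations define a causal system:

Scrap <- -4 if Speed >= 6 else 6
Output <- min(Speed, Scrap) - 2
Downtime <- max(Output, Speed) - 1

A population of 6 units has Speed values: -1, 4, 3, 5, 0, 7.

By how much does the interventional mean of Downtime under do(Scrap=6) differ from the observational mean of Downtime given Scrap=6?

0.8

Every unit gets Scrap=6 under the intervention. Downtime values become -2, 3, 2, 4, -1, 6; E[Downtime|do(Scrap=6)] = 2.
E[Downtime|Scrap=6] averages over only the 5 units with Scrap=6 (Speed = -1, 4, 3, 5, 0): Downtime = -2, 3, 2, 4, -1, mean 1.2.
Difference = 2 − 1.2 = 0.8.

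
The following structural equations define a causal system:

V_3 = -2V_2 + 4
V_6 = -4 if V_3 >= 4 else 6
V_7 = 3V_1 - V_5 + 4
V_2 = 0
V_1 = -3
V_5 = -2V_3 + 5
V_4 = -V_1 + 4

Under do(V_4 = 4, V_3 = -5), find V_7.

-20

The joint intervention fixes V_4 = 4, V_3 = -5, removing each variable's own equation.
V_5 = -2V_3 + 5  [with V_3=-5]  = 15
V_7 = 3V_1 - V_5 + 4  [with V_1=-3, V_5=15]  = -20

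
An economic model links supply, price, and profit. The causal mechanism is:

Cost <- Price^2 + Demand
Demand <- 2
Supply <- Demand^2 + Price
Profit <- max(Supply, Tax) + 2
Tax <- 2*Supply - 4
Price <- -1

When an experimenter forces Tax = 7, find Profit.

9

The intervention breaks the incoming arrows to Tax: Tax <- 2*Supply - 4 no longer applies, and Tax = 7.
Supply = Demand^2 + Price  [with Demand=2, Price=-1]  = 3
Profit = max(Supply, Tax) + 2  [with Supply=3, Tax=7]  = 9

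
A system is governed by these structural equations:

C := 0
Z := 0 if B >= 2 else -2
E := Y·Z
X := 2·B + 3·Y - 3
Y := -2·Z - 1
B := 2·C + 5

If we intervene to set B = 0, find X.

do(B=0) replaces the equation B := 2·C + 5 with the constant B = 0.
Z = 0 if B >= 2 else -2  [with B=0]  = -2
Y = -2·Z - 1  [with Z=-2]  = 3
X = 2·B + 3·Y - 3  [with B=0, Y=3]  = 6

6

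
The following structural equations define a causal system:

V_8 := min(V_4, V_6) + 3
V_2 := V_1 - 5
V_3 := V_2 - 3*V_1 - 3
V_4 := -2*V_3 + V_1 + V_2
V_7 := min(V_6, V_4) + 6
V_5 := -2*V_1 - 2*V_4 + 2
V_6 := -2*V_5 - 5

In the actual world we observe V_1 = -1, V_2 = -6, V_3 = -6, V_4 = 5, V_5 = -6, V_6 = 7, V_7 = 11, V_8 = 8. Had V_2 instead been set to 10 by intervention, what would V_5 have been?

26

do(V_2=10) replaces the equation V_2 := V_1 - 5 with the constant V_2 = 10.
V_3 = V_2 - 3*V_1 - 3  [with V_2=10, V_1=-1]  = 10
V_4 = -2*V_3 + V_1 + V_2  [with V_3=10, V_1=-1, V_2=10]  = -11
V_5 = -2*V_1 - 2*V_4 + 2  [with V_1=-1, V_4=-11]  = 26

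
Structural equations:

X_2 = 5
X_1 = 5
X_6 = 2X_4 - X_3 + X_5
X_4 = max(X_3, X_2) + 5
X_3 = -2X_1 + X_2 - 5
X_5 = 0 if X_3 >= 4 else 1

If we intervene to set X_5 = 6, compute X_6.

The intervention breaks the incoming arrows to X_5: X_5 = 0 if X_3 >= 4 else 1 no longer applies, and X_5 = 6.
X_3 = -2X_1 + X_2 - 5  [with X_1=5, X_2=5]  = -10
X_4 = max(X_3, X_2) + 5  [with X_3=-10, X_2=5]  = 10
X_6 = 2X_4 - X_3 + X_5  [with X_4=10, X_3=-10, X_5=6]  = 36

36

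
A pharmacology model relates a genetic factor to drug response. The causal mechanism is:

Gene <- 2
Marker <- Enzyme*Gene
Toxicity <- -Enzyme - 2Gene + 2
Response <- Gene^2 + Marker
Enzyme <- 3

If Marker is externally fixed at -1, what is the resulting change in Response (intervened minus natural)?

-7

The intervention breaks the incoming arrows to Marker: Marker <- Enzyme*Gene no longer applies, and Marker = -1.
Response = Gene^2 + Marker  [with Gene=2, Marker=-1]  = 3
Without intervention: Marker = Enzyme*Gene  [with Enzyme=3, Gene=2]  = 6; Response = Gene^2 + Marker  [with Gene=2, Marker=6]  = 10.
Change = 3 − 10 = -7.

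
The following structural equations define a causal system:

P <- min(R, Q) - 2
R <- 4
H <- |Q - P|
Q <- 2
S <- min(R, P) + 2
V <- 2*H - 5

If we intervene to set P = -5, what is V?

9

The intervention breaks the incoming arrows to P: P <- min(R, Q) - 2 no longer applies, and P = -5.
H = |Q - P|  [with Q=2, P=-5]  = 7
V = 2*H - 5  [with H=7]  = 9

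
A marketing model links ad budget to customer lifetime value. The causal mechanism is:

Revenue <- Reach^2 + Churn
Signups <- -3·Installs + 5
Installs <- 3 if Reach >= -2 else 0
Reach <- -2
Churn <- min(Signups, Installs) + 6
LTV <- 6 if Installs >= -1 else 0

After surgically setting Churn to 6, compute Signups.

Under do(Churn=6), the mechanism Churn <- min(Signups, Installs) + 6 is discarded; Churn is fixed at 6.
Since Signups is not a descendant of the intervened variable, it is unaffected.
Installs = 3 if Reach >= -2 else 0  [with Reach=-2]  = 3
Signups = -3·Installs + 5  [with Installs=3]  = -4

-4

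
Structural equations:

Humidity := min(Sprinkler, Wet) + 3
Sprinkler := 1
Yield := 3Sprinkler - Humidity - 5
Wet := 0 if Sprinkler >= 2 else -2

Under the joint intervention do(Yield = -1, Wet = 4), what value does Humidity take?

Setting Yield = -1, Wet = 4 by intervention discards those variables' equations.
Humidity = min(Sprinkler, Wet) + 3  [with Sprinkler=1, Wet=4]  = 4

4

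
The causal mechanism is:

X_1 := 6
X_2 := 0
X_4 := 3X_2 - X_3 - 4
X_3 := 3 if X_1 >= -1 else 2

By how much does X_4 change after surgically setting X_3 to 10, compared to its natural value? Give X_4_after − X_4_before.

The intervention breaks the incoming arrows to X_3: X_3 := 3 if X_1 >= -1 else 2 no longer applies, and X_3 = 10.
X_4 = 3X_2 - X_3 - 4  [with X_2=0, X_3=10]  = -14
Without intervention: X_3 = 3 if X_1 >= -1 else 2  [with X_1=6]  = 3; X_4 = 3X_2 - X_3 - 4  [with X_2=0, X_3=3]  = -7.
Change = -14 − (-7) = -7.

-7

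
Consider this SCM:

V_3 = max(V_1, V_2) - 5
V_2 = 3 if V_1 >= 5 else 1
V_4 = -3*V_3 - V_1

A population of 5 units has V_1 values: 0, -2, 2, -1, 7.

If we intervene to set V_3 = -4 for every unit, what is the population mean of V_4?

Under do(V_3=-4), V_3's equation is replaced by V_3=-4 for every unit. Per-unit V_4: 12, 14, 10, 13, 5. Mean = 10.8.

10.8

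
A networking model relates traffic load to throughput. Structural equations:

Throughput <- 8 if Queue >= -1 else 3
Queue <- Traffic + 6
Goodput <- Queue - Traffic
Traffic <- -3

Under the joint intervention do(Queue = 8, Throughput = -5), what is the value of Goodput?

11

Setting Queue = 8, Throughput = -5 by intervention discards those variables' equations.
Goodput = Queue - Traffic  [with Queue=8, Traffic=-3]  = 11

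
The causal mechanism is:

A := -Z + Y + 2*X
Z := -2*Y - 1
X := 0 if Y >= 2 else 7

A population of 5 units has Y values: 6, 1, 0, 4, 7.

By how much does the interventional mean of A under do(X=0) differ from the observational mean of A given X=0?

-6.2

Every unit gets X=0 under the intervention. A values become 19, 4, 1, 13, 22; E[A|do(X=0)] = 11.8.
E[A|X=0] averages over only the 3 units with X=0 (Y = 6, 4, 7): A = 19, 13, 22, mean 18.
Difference = 11.8 − 18 = -6.2.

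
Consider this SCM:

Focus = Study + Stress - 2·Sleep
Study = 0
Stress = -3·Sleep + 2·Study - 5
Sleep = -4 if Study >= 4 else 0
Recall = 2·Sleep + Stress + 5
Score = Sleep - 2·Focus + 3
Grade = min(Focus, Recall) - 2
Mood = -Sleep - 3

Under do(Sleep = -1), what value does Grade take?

-2

do(Sleep=-1) replaces the equation Sleep = -4 if Study >= 4 else 0 with the constant Sleep = -1.
Stress = -3·Sleep + 2·Study - 5  [with Sleep=-1, Study=0]  = -2
Focus = Study + Stress - 2·Sleep  [with Study=0, Stress=-2, Sleep=-1]  = 0
Recall = 2·Sleep + Stress + 5  [with Sleep=-1, Stress=-2]  = 1
Grade = min(Focus, Recall) - 2  [with Focus=0, Recall=1]  = -2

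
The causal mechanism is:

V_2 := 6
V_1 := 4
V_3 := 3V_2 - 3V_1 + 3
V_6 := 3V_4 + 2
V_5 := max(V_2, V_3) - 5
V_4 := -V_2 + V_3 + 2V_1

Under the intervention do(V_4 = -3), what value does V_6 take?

-7

Under do(V_4=-3), the mechanism V_4 := -V_2 + V_3 + 2V_1 is discarded; V_4 is fixed at -3.
V_6 = 3V_4 + 2  [with V_4=-3]  = -7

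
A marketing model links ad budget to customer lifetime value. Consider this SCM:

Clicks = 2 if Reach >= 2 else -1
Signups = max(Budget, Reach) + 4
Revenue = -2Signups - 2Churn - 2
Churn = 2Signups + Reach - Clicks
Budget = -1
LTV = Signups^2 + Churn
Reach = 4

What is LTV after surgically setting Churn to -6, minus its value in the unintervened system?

-24

Under do(Churn=-6), the mechanism Churn = 2Signups + Reach - Clicks is discarded; Churn is fixed at -6.
Signups = max(Budget, Reach) + 4  [with Budget=-1, Reach=4]  = 8
LTV = Signups^2 + Churn  [with Signups=8, Churn=-6]  = 58
Without intervention: Clicks = 2 if Reach >= 2 else -1  [with Reach=4]  = 2; Signups = max(Budget, Reach) + 4  [with Budget=-1, Reach=4]  = 8; Churn = 2Signups + Reach - Clicks  [with Signups=8, Reach=4, Clicks=2]  = 18; LTV = Signups^2 + Churn  [with Signups=8, Churn=18]  = 82.
Change = 58 − 82 = -24.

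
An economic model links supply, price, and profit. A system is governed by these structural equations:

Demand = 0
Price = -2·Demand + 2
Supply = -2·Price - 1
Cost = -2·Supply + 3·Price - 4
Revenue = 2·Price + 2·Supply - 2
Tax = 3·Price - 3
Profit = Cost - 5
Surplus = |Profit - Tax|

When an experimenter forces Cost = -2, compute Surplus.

10

do(Cost=-2) replaces the equation Cost = -2·Supply + 3·Price - 4 with the constant Cost = -2.
Price = -2·Demand + 2  [with Demand=0]  = 2
Tax = 3·Price - 3  [with Price=2]  = 3
Profit = Cost - 5  [with Cost=-2]  = -7
Surplus = |Profit - Tax|  [with Profit=-7, Tax=3]  = 10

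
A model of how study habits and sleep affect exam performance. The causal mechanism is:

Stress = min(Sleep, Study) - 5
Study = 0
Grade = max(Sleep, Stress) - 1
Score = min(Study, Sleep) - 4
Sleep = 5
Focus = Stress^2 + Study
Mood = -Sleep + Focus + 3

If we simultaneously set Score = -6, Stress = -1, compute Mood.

-1

The joint intervention fixes Score = -6, Stress = -1, removing each variable's own equation.
Focus = Stress^2 + Study  [with Stress=-1, Study=0]  = 1
Mood = -Sleep + Focus + 3  [with Sleep=5, Focus=1]  = -1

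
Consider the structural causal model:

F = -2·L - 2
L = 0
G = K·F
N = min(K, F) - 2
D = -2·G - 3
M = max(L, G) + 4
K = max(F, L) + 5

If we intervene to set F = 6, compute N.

4

Under do(F=6), the mechanism F = -2·L - 2 is discarded; F is fixed at 6.
K = max(F, L) + 5  [with F=6, L=0]  = 11
N = min(K, F) - 2  [with K=11, F=6]  = 4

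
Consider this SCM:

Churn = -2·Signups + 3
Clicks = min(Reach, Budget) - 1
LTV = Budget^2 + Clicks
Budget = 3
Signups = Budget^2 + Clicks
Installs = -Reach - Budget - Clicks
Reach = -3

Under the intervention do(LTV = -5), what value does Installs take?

4

Under do(LTV=-5), the mechanism LTV = Budget^2 + Clicks is discarded; LTV is fixed at -5.
Since Installs is not a descendant of the intervened variable, it is unaffected.
Clicks = min(Reach, Budget) - 1  [with Reach=-3, Budget=3]  = -4
Installs = -Reach - Budget - Clicks  [with Reach=-3, Budget=3, Clicks=-4]  = 4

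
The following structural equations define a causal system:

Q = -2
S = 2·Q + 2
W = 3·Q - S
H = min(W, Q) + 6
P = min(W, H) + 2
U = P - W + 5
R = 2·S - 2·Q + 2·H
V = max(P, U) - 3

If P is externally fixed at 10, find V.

16

do(P=10) replaces the equation P = min(W, H) + 2 with the constant P = 10.
S = 2·Q + 2  [with Q=-2]  = -2
W = 3·Q - S  [with Q=-2, S=-2]  = -4
U = P - W + 5  [with P=10, W=-4]  = 19
V = max(P, U) - 3  [with P=10, U=19]  = 16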